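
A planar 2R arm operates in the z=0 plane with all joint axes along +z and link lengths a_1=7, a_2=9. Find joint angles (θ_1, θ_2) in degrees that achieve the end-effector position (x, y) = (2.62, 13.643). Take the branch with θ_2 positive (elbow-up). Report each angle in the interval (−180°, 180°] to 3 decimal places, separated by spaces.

45.000 60.002

cos θ_2 = (192.9958−7²−9²)/(2·7·9) = 0.5000; θ_2 = 60.0022° (elbow-up)
β = atan2(13.6430,2.6200) = 79.1293°; ψ = atan2(7.7944,11.4997) = 34.1291°
θ_1 = β − ψ = 45.0002°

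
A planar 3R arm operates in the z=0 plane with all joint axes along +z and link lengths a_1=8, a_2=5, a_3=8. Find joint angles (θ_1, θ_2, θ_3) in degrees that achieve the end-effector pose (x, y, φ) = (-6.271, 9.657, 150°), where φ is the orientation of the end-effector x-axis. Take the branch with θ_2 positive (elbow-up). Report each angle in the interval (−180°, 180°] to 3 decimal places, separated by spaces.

44.996 134.998 -29.994

wrist centre = target − a_3·(cos φ, sin φ) = (0.6572, 5.6570)
cos θ_2 = (32.4336−8²−5²)/(2·8·5) = -0.7071; θ_2 = 134.9979° (elbow-up)
β = atan2(5.6570,0.6572) = 83.3734°; ψ = atan2(3.5357,4.4646) = 38.3769°
θ_1 = β − ψ = 44.9965°
θ_3 = φ − θ_1 − θ_2 = -29.9943° (wrapped to (-180°,180°])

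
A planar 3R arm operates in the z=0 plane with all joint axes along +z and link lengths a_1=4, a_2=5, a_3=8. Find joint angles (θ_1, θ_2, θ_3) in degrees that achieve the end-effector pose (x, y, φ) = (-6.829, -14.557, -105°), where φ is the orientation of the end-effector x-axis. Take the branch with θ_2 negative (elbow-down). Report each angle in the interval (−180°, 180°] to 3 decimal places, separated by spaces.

-99.734 -44.996 39.730

wrist centre = target − a_3·(cos φ, sin φ) = (-4.7584, -6.8296)
cos θ_2 = (69.2862−4²−5²)/(2·4·5) = 0.7072; θ_2 = -44.9962° (elbow-down)
β = atan2(-6.8296,-4.7584) = -124.8665°; ψ = atan2(-3.5353,7.5358) = -25.1329°
θ_1 = β − ψ = -99.7335°
θ_3 = φ − θ_1 − θ_2 = 39.7297° (wrapped to (-180°,180°])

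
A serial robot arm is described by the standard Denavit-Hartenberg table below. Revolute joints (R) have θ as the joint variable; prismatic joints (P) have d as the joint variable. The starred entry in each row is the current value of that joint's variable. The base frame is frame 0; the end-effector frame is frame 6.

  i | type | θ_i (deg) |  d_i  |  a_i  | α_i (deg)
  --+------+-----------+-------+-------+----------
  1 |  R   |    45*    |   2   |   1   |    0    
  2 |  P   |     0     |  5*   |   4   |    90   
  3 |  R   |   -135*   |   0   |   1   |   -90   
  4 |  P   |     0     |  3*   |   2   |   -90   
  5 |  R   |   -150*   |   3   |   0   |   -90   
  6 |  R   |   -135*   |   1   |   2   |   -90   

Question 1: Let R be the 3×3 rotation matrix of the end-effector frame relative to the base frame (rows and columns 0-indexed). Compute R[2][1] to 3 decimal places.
0.966

End-effector y-axis (col 1 of R) = (-0.1830,-0.1830,0.9659)
R[2][1] = 0.9659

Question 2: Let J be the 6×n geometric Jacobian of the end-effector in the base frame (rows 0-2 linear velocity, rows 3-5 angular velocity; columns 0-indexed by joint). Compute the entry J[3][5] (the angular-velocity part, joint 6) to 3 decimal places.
0.183

axis z_5 = (0.1830,0.1830,-0.9659); lever o_n−o_5 = (-1.7829,0.2171,-1.3320)
cross product → J_v[:, 5] = (-0.0341,1.9659,0.3660)
J_ω[:, 5] = z_5
entry J[3][5] = 0.1830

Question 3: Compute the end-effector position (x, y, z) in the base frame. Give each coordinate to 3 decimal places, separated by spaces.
after link 1: o_1 = (0.7071, 0.7071, 2.0000)
after link 2: o_2 = (3.5355, 3.5355, 7.0000)
after link 3: o_3 = (3.0355, 3.0355, 6.2929)
after link 4: o_4 = (3.5355, 3.5355, 2.7574)
after link 5: o_5 = (1.4142, 5.6569, 2.7574)
after link 6: o_6 = (-0.3687, 5.8739, 1.4254)

-0.369 5.874 1.425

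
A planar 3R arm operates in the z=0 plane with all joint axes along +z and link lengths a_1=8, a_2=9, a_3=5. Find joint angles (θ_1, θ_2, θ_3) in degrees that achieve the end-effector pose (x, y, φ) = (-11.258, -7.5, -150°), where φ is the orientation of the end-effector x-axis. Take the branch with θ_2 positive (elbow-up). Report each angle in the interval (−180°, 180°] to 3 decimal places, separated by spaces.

150.000 120.002 -60.002

wrist centre = target − a_3·(cos φ, sin φ) = (-6.9279, -5.0000)
cos θ_2 = (72.9954−8²−9²)/(2·8·9) = -0.5000; θ_2 = 120.0021° (elbow-up)
β = atan2(-5.0000,-6.9279) = -144.1812°; ψ = atan2(7.7941,3.4997) = 65.8188°
θ_1 = β − ψ = -210.0000°
θ_3 = φ − θ_1 − θ_2 = -60.0021° (wrapped to (-180°,180°])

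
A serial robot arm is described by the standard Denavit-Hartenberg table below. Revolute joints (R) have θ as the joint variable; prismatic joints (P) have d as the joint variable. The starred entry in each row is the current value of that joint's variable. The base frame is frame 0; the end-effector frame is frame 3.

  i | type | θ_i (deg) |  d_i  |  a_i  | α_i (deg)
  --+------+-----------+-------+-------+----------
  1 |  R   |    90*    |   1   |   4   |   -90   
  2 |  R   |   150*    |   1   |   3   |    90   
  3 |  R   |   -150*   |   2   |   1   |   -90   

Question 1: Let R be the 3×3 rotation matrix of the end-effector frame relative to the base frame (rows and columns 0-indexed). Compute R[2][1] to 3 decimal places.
End-effector y-axis (col 1 of R) = (0.0000,-0.5000,0.8660)
R[2][1] = 0.8660

0.866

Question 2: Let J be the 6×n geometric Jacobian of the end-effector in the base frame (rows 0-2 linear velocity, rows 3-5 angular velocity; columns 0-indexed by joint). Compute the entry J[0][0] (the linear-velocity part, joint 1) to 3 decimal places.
axis z_0 = ẑ; lever o_n−o_0 = (-0.5000,3.1519,-1.7990)
cross product → J_v[:, 0] = (-3.1519,-0.5000,0.0000)
J_ω[:, 0] = z_0
entry J[0][0] = -3.1519

-3.152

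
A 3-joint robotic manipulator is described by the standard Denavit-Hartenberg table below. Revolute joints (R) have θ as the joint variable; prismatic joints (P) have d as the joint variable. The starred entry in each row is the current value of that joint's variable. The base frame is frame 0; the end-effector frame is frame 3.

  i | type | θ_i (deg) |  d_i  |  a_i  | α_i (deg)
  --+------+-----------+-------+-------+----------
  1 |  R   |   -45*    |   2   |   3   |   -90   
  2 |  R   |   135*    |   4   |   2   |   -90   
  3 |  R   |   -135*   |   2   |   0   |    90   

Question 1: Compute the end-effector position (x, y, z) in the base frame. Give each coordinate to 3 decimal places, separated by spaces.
after link 1: o_1 = (2.1213, -2.1213, 2.0000)
after link 2: o_2 = (3.9497, 1.7071, 0.5858)
after link 3: o_3 = (2.9497, 2.7071, 2.0000)

2.950 2.707 2.000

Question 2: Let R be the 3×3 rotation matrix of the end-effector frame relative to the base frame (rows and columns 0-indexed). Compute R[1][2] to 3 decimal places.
End-effector z-axis (col 2 of R) = (-0.1464,-0.8536,0.5000)
R[1][2] = -0.8536

-0.854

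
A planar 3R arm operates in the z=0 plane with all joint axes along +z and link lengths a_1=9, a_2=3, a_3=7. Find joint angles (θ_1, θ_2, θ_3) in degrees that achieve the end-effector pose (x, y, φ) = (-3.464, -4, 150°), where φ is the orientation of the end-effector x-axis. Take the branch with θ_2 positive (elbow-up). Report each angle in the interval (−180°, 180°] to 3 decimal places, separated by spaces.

-89.999 119.999 120.000

wrist centre = target − a_3·(cos φ, sin φ) = (2.5982, -7.5000)
cos θ_2 = (63.0005−9²−3²)/(2·9·3) = -0.5000; θ_2 = 119.9994° (elbow-up)
β = atan2(-7.5000,2.5982) = -70.8927°; ψ = atan2(2.5981,7.5000) = 19.1067°
θ_1 = β − ψ = -89.9994°
θ_3 = φ − θ_1 − θ_2 = 120.0000° (wrapped to (-180°,180°])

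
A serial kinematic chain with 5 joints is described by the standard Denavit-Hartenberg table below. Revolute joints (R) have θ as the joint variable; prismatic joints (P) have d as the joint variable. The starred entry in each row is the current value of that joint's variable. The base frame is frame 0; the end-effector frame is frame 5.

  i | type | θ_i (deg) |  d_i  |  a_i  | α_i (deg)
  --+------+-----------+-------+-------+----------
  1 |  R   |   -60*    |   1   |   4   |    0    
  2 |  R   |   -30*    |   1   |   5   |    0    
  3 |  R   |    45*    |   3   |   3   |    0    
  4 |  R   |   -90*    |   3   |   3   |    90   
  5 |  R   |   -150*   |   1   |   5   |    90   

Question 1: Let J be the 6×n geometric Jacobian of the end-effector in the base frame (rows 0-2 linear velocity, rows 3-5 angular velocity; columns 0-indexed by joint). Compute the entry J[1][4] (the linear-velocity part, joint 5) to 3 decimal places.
-1.768

axis z_4 = (-0.7071,0.7071,0.0000); lever o_n−o_4 = (2.3548,3.7690,-2.5000)
cross product → J_v[:, 4] = (-1.7678,-1.7678,-4.3301)
J_ω[:, 4] = z_4
entry J[1][4] = -1.7678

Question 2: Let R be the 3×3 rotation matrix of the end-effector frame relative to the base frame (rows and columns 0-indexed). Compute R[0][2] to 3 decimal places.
End-effector z-axis (col 2 of R) = (0.3536,0.3536,0.8660)
R[0][2] = 0.3536

0.354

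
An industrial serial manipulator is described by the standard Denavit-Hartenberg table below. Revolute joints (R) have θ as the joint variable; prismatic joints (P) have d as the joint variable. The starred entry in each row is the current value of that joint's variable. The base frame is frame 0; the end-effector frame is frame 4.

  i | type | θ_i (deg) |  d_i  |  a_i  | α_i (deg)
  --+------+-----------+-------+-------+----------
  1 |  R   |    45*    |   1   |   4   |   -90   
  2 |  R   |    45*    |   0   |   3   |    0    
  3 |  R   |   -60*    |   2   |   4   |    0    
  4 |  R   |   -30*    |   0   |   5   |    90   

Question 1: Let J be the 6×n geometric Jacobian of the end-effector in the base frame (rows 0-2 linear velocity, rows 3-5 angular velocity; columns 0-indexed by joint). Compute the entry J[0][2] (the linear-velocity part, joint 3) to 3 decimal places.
3.232

axis z_2 = (-0.7071,0.7071,0.0000); lever o_n−o_2 = (3.8178,6.6463,4.5708)
cross product → J_v[:, 2] = (3.2321,3.2321,-7.3992)
J_ω[:, 2] = z_2
entry J[0][2] = 3.2321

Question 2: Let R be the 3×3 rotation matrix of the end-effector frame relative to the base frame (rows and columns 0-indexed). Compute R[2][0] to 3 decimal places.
0.707

End-effector x-axis (col 0 of R) = (0.5000,0.5000,0.7071)
R[2][0] = 0.7071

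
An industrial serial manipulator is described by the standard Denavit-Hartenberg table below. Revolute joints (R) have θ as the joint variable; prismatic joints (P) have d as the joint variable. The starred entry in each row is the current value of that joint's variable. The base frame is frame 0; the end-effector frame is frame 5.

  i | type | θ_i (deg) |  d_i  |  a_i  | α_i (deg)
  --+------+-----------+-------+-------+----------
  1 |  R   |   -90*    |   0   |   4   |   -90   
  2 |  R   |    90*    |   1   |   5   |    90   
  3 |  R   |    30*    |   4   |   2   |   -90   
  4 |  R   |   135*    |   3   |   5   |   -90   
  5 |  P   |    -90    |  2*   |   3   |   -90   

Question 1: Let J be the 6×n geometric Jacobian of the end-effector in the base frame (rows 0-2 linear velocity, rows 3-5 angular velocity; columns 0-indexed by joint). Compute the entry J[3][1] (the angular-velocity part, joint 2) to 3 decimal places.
1.000

axis z_1 = (1.0000,0.0000,0.0000); lever o_n−o_1 = (4.7213,-1.8787,0.5546)
cross product → J_v[:, 1] = (0.0000,-0.5546,-1.8787)
J_ω[:, 1] = z_1
entry J[3][1] = 1.0000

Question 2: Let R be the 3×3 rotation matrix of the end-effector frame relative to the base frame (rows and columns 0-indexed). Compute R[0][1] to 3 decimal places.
0.354

End-effector y-axis (col 1 of R) = (0.3536,0.7071,-0.6124)
R[0][1] = 0.3536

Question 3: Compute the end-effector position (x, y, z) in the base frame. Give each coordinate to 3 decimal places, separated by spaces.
4.721 -5.879 0.555

after link 1: o_1 = (0.0000, -4.0000, 0.0000)
after link 2: o_2 = (1.0000, -4.0000, -5.0000)
after link 3: o_3 = (2.0000, -8.0000, -6.7321)
after link 4: o_4 = (2.8303, -4.4645, -2.1702)
after link 5: o_5 = (4.7213, -5.8787, 0.5546)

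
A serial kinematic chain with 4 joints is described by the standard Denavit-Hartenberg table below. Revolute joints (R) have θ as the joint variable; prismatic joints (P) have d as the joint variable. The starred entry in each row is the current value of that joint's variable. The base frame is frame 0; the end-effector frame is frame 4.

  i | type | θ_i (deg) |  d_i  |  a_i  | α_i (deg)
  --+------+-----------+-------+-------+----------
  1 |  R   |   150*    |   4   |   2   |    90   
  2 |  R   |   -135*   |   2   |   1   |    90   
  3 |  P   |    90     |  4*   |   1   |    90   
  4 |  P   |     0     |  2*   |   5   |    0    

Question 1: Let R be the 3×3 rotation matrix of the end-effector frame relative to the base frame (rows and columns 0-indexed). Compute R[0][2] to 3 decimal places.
0.612

End-effector z-axis (col 2 of R) = (0.6124,-0.3536,-0.7071)
R[0][2] = 0.6124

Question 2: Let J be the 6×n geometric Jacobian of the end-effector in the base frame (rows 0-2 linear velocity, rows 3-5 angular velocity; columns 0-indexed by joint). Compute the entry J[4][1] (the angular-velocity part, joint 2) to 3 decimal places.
0.866

axis z_1 = (0.5000,0.8660,0.0000); lever o_n−o_1 = (8.2866,4.4533,0.7071)
cross product → J_v[:, 1] = (0.6124,-0.3536,-4.9497)
J_ω[:, 1] = z_1
entry J[4][1] = 0.8660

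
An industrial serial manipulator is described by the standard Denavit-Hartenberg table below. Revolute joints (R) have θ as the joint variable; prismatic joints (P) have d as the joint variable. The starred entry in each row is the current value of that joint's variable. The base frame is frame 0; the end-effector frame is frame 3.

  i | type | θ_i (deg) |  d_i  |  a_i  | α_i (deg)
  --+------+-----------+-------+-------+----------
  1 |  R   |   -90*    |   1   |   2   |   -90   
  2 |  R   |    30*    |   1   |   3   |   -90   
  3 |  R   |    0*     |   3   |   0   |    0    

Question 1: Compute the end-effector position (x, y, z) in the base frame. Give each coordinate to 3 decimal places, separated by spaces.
after link 1: o_1 = (0.0000, -2.0000, 1.0000)
after link 2: o_2 = (1.0000, -4.5981, -0.5000)
after link 3: o_3 = (1.0000, -3.0981, -3.0981)

1.000 -3.098 -3.098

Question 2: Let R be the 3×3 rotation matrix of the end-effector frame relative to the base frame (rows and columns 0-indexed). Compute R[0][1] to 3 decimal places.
-1.000

End-effector y-axis (col 1 of R) = (-1.0000,-0.0000,-0.0000)
R[0][1] = -1.0000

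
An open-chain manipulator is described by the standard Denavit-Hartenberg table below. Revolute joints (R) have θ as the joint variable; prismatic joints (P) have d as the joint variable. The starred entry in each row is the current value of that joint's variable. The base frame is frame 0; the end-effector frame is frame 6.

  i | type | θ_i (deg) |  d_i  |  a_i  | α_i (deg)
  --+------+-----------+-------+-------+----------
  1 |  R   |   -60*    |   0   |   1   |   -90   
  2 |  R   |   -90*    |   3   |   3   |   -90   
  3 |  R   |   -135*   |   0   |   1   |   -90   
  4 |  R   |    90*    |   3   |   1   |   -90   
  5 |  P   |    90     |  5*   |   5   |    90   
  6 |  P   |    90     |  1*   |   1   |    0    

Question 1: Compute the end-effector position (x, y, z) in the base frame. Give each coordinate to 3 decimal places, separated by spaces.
after link 1: o_1 = (0.5000, -0.8660, 0.0000)
after link 2: o_2 = (3.0981, 0.6340, 3.0000)
after link 3: o_3 = (3.7104, 0.9875, 2.2929)
after link 4: o_4 = (5.0476, 2.9142, 4.4142)
after link 5: o_5 = (-1.0762, -0.6213, 4.4142)
after link 6: o_6 = (-2.1885, -0.1088, 5.1213)

-2.189 -0.109 5.121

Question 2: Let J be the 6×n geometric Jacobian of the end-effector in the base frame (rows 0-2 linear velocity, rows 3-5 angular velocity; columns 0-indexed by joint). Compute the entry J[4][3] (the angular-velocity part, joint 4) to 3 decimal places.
axis z_3 = (0.6124,0.3536,0.7071); lever o_n−o_3 = (-5.8990,-1.0964,2.8284)
cross product → J_v[:, 3] = (1.7753,-5.9033,1.4142)
J_ω[:, 3] = z_3
entry J[4][3] = 0.3536

0.354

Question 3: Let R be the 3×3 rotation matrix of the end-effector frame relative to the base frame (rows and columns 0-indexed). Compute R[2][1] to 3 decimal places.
End-effector y-axis (col 1 of R) = (0.6124,0.3536,0.7071)
R[2][1] = 0.7071

0.707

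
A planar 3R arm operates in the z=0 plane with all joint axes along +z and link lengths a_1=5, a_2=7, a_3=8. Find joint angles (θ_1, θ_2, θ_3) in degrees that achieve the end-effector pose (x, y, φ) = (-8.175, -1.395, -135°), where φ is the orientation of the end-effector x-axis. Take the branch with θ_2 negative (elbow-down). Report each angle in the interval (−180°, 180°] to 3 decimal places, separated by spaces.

wrist centre = target − a_3·(cos φ, sin φ) = (-2.5181, 4.2619)
cos θ_2 = (24.5045−5²−7²)/(2·5·7) = -0.7071; θ_2 = -134.9978° (elbow-down)
β = atan2(4.2619,-2.5181) = 120.5770°; ψ = atan2(-4.9499,0.0504) = -89.4161°
θ_1 = β − ψ = 209.9931°
θ_3 = φ − θ_1 − θ_2 = 150.0046° (wrapped to (-180°,180°])

-150.007 -134.998 150.005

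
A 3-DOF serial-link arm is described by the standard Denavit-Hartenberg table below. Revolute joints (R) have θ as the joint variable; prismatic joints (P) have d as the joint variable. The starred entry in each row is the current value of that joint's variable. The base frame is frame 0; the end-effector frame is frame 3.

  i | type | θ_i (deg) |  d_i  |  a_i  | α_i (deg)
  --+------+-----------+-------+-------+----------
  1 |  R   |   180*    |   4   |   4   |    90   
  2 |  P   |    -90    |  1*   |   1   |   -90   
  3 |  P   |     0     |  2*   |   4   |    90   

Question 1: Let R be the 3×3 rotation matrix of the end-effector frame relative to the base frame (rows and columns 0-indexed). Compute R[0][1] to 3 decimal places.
-1.000

End-effector y-axis (col 1 of R) = (-1.0000,0.0000,0.0000)
R[0][1] = -1.0000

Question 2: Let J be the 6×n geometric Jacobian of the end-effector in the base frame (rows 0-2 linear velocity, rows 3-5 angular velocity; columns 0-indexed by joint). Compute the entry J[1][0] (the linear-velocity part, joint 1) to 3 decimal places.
axis z_0 = ẑ; lever o_n−o_0 = (-6.0000,1.0000,-1.0000)
cross product → J_v[:, 0] = (-1.0000,-6.0000,0.0000)
J_ω[:, 0] = z_0
entry J[1][0] = -6.0000

-6.000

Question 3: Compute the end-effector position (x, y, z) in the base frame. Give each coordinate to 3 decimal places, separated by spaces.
-6.000 1.000 -1.000

after link 1: o_1 = (-4.0000, 0.0000, 4.0000)
after link 2: o_2 = (-4.0000, 1.0000, 3.0000)
after link 3: o_3 = (-6.0000, 1.0000, -1.0000)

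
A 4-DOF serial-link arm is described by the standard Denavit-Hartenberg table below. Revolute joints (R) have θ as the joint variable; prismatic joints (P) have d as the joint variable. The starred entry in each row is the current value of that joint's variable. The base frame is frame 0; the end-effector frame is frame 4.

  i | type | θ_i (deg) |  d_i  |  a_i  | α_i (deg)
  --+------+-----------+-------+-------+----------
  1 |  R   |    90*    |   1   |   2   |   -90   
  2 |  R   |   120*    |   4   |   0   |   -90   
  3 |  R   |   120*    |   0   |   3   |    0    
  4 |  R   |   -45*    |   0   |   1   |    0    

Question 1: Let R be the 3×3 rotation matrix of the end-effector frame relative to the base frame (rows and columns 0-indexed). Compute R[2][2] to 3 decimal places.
0.500

End-effector z-axis (col 2 of R) = (-0.0000,-0.8660,0.5000)
R[2][2] = 0.5000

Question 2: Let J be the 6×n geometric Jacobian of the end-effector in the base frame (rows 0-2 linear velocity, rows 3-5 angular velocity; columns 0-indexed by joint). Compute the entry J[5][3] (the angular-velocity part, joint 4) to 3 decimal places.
0.500

axis z_3 = (-0.0000,-0.8660,0.5000); lever o_n−o_3 = (0.9659,-0.1294,-0.2241)
cross product → J_v[:, 3] = (0.2588,0.4830,0.8365)
J_ω[:, 3] = z_3
entry J[5][3] = 0.5000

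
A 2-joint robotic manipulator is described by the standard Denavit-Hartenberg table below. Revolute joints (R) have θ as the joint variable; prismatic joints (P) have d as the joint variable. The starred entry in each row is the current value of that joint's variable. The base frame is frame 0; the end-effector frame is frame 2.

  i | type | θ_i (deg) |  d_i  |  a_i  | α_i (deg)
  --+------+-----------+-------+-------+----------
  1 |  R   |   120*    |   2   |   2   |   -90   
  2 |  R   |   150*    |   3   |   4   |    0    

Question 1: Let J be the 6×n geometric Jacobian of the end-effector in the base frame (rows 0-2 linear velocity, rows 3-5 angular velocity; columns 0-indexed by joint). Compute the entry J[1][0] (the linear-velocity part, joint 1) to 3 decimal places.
-1.866

axis z_0 = ẑ; lever o_n−o_0 = (-1.8660,-2.7679,0.0000)
cross product → J_v[:, 0] = (2.7679,-1.8660,0.0000)
J_ω[:, 0] = z_0
entry J[1][0] = -1.8660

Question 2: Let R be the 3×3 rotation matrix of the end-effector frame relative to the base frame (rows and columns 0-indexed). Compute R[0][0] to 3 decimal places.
0.433

End-effector x-axis (col 0 of R) = (0.4330,-0.7500,-0.5000)
R[0][0] = 0.4330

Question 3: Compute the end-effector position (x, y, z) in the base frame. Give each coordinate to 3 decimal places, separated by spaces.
-1.866 -2.768 0.000

after link 1: o_1 = (-1.0000, 1.7321, 2.0000)
after link 2: o_2 = (-1.8660, -2.7679, 0.0000)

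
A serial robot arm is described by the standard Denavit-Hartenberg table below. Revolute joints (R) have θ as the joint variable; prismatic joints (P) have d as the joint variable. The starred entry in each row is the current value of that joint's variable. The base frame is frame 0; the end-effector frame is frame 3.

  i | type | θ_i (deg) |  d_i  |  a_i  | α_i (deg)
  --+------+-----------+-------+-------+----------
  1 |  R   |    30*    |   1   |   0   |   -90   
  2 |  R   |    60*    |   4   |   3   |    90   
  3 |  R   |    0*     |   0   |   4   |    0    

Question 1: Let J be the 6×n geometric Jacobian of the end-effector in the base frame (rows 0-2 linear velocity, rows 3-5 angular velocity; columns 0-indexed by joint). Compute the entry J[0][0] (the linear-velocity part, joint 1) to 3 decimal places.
axis z_0 = ẑ; lever o_n−o_0 = (1.0311,5.2141,-5.0622)
cross product → J_v[:, 0] = (-5.2141,1.0311,0.0000)
J_ω[:, 0] = z_0
entry J[0][0] = -5.2141

-5.214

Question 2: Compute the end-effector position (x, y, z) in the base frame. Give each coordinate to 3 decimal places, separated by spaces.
after link 1: o_1 = (0.0000, 0.0000, 1.0000)
after link 2: o_2 = (-0.7010, 4.2141, -1.5981)
after link 3: o_3 = (1.0311, 5.2141, -5.0622)

1.031 5.214 -5.062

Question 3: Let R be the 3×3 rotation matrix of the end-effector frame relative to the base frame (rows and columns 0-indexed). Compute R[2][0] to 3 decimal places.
-0.866

End-effector x-axis (col 0 of R) = (0.4330,0.2500,-0.8660)
R[2][0] = -0.8660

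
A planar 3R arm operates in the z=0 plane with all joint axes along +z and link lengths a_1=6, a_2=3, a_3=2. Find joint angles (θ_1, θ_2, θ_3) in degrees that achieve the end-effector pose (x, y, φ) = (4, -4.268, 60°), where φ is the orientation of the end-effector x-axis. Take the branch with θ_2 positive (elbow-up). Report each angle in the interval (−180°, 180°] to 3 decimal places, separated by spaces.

-90.000 89.999 60.001

wrist centre = target − a_3·(cos φ, sin φ) = (3.0000, -6.0001)
cos θ_2 = (45.0006−6²−3²)/(2·6·3) = 0.0000; θ_2 = 89.9990° (elbow-up)
β = atan2(-6.0001,3.0000) = -63.4351°; ψ = atan2(3.0000,6.0001) = 26.5649°
θ_1 = β − ψ = -90.0000°
θ_3 = φ − θ_1 − θ_2 = 60.0010° (wrapped to (-180°,180°])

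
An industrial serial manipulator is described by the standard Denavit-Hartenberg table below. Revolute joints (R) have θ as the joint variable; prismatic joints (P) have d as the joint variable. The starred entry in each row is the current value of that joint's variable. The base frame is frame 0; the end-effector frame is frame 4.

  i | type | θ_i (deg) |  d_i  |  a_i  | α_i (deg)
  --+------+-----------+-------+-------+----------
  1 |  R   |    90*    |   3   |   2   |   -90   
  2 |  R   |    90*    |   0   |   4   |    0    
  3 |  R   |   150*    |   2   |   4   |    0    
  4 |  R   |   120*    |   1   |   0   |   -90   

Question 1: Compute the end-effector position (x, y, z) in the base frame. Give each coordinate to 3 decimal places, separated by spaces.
-3.000 0.000 2.464

after link 1: o_1 = (0.0000, 2.0000, 3.0000)
after link 2: o_2 = (-0.0000, 2.0000, -1.0000)
after link 3: o_3 = (-2.0000, 0.0000, 2.4641)
after link 4: o_4 = (-3.0000, 0.0000, 2.4641)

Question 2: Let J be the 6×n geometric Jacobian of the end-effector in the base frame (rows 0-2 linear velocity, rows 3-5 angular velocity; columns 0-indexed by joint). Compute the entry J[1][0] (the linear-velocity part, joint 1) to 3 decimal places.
axis z_0 = ẑ; lever o_n−o_0 = (-3.0000,0.0000,2.4641)
cross product → J_v[:, 0] = (-0.0000,-3.0000,0.0000)
J_ω[:, 0] = z_0
entry J[1][0] = -3.0000

-3.000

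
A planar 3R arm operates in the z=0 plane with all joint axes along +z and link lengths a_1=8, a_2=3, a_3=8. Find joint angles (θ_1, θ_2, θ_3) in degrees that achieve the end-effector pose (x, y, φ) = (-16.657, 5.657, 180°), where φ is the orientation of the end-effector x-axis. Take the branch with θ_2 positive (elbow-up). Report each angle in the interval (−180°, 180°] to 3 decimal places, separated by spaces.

wrist centre = target − a_3·(cos φ, sin φ) = (-8.6570, 5.6570)
cos θ_2 = (106.9453−8²−3²)/(2·8·3) = 0.7072; θ_2 = 44.9930° (elbow-up)
β = atan2(5.6570,-8.6570) = 146.8370°; ψ = atan2(2.1211,10.1216) = 11.8355°
θ_1 = β − ψ = 135.0015°
θ_3 = φ − θ_1 − θ_2 = 0.0056° (wrapped to (-180°,180°])

135.001 44.993 0.006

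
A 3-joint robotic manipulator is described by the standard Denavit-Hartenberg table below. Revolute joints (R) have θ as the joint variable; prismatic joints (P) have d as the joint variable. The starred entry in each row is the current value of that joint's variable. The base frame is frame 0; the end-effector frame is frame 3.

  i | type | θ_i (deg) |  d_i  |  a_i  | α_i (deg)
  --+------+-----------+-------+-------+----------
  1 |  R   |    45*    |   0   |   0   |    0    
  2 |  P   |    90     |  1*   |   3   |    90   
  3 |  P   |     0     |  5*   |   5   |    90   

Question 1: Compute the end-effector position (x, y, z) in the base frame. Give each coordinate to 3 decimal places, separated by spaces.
-2.121 9.192 1.000

after link 1: o_1 = (0.0000, 0.0000, 0.0000)
after link 2: o_2 = (-2.1213, 2.1213, 1.0000)
after link 3: o_3 = (-2.1213, 9.1924, 1.0000)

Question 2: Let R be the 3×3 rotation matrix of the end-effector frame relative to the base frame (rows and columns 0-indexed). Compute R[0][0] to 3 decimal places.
-0.707

End-effector x-axis (col 0 of R) = (-0.7071,0.7071,0.0000)
R[0][0] = -0.7071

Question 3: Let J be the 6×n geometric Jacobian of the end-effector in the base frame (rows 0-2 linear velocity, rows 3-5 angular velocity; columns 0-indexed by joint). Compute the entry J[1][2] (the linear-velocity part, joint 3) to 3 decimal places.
0.707

prismatic axis z_2 = (0.7071,0.7071,0.0000)
J_v[:, 2] = z_2; J_ω[:, 2] = (0,0,0)
entry J[1][2] = 0.7071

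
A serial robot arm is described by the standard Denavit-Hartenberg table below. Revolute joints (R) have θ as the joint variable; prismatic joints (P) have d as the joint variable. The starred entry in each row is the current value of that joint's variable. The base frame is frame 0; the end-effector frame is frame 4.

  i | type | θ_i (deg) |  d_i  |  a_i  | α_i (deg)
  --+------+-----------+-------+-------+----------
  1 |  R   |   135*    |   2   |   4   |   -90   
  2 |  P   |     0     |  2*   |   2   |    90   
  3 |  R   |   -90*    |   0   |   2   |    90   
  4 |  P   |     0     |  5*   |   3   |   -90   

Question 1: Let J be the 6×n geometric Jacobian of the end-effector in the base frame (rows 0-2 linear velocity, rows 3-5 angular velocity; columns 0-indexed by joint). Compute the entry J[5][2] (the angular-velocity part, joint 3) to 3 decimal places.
axis z_2 = (0.0000,0.0000,1.0000); lever o_n−o_2 = (7.0711,-0.0000,0.0000)
cross product → J_v[:, 2] = (0.0000,7.0711,-0.0000)
J_ω[:, 2] = z_2
entry J[5][2] = 1.0000

1.000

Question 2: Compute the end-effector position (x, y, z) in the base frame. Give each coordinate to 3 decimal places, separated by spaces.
1.414 2.828 2.000

after link 1: o_1 = (-2.8284, 2.8284, 2.0000)
after link 2: o_2 = (-5.6569, 2.8284, 2.0000)
after link 3: o_3 = (-4.2426, 4.2426, 2.0000)
after link 4: o_4 = (1.4142, 2.8284, 2.0000)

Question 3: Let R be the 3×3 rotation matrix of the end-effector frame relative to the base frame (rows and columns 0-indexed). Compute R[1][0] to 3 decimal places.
0.707

End-effector x-axis (col 0 of R) = (0.7071,0.7071,0.0000)
R[1][0] = 0.7071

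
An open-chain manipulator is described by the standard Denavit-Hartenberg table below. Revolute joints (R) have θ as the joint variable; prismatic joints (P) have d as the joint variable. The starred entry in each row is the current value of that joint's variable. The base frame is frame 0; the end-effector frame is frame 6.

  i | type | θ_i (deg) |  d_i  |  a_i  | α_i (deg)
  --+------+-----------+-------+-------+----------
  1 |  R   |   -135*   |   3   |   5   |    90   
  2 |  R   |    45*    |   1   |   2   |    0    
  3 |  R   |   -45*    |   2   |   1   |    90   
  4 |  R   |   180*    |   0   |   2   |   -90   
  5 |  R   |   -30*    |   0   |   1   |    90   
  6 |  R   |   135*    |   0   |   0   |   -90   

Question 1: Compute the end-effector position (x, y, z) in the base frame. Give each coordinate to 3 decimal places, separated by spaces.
-5.337 -1.095 3.914

after link 1: o_1 = (-3.5355, -3.5355, 3.0000)
after link 2: o_2 = (-5.2426, -3.8284, 4.4142)
after link 3: o_3 = (-7.3640, -3.1213, 4.4142)
after link 4: o_4 = (-5.9497, -1.7071, 4.4142)
after link 5: o_5 = (-5.3374, -1.0947, 3.9142)
after link 6: o_6 = (-5.3374, -1.0947, 3.9142)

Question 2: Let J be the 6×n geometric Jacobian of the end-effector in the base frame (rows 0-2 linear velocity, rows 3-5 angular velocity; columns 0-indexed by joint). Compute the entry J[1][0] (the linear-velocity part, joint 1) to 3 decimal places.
-5.337

axis z_0 = ẑ; lever o_n−o_0 = (-5.3374,-1.0947,3.9142)
cross product → J_v[:, 0] = (1.0947,-5.3374,0.0000)
J_ω[:, 0] = z_0
entry J[1][0] = -5.3374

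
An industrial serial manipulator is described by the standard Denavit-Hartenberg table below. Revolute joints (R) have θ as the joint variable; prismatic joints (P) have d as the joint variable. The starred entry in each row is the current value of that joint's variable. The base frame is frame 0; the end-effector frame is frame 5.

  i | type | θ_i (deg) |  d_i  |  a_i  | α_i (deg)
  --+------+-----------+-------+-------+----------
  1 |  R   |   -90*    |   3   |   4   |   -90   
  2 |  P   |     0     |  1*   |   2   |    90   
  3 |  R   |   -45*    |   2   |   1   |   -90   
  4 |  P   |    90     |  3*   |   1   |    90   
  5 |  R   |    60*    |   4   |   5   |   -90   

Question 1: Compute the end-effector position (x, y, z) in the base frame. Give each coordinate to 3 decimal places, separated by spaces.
after link 1: o_1 = (0.0000, -4.0000, 3.0000)
after link 2: o_2 = (1.0000, -6.0000, 3.0000)
after link 3: o_3 = (0.2929, -6.7071, 5.0000)
after link 4: o_4 = (2.4142, -8.8284, 4.0000)
after link 5: o_5 = (2.6476, -14.7187, 1.5000)

2.648 -14.719 1.500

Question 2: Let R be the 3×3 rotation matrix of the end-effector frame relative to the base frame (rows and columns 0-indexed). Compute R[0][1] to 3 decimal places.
0.707

End-effector y-axis (col 1 of R) = (0.7071,0.7071,-0.0000)
R[0][1] = 0.7071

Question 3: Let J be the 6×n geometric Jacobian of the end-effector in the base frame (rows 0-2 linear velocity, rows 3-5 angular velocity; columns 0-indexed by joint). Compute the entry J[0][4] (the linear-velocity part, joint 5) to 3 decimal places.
axis z_4 = (-0.7071,-0.7071,0.0000); lever o_n−o_4 = (0.2334,-5.8903,-2.5000)
cross product → J_v[:, 4] = (1.7678,-1.7678,4.3301)
J_ω[:, 4] = z_4
entry J[0][4] = 1.7678

1.768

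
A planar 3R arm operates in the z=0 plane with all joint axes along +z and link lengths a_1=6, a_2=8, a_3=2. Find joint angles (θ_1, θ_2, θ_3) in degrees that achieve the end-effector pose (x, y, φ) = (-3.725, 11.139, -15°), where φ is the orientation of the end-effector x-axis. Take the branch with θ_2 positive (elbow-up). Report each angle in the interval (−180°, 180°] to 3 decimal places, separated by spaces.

89.998 45.004 -150.002

wrist centre = target − a_3·(cos φ, sin φ) = (-5.6569, 11.6566)
cos θ_2 = (167.8772−6²−8²)/(2·6·8) = 0.7071; θ_2 = 45.0043° (elbow-up)
β = atan2(11.6566,-5.6569) = 115.8868°; ψ = atan2(5.6573,11.6564) = 25.8889°
θ_1 = β − ψ = 89.9979°
θ_3 = φ − θ_1 − θ_2 = -150.0022° (wrapped to (-180°,180°])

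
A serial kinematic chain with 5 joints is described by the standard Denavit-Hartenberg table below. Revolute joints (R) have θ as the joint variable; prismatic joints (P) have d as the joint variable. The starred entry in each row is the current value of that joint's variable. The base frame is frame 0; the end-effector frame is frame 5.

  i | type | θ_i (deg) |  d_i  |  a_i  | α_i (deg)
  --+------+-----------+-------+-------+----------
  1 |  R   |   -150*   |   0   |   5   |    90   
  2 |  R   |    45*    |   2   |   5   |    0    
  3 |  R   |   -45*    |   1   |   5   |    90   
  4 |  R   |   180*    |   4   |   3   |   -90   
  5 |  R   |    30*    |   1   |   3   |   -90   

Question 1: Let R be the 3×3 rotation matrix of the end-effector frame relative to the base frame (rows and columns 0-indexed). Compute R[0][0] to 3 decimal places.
End-effector x-axis (col 0 of R) = (0.7500,0.4330,0.5000)
R[0][0] = 0.7500

0.750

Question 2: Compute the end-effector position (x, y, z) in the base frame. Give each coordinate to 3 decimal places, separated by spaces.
-7.874 -2.237 1.036

after link 1: o_1 = (-4.3301, -2.5000, 0.0000)
after link 2: o_2 = (-8.3920, -2.5357, 3.5355)
after link 3: o_3 = (-13.2221, -4.1697, 3.5355)
after link 4: o_4 = (-10.6240, -2.6697, -0.4645)
after link 5: o_5 = (-7.8740, -2.2367, 1.0355)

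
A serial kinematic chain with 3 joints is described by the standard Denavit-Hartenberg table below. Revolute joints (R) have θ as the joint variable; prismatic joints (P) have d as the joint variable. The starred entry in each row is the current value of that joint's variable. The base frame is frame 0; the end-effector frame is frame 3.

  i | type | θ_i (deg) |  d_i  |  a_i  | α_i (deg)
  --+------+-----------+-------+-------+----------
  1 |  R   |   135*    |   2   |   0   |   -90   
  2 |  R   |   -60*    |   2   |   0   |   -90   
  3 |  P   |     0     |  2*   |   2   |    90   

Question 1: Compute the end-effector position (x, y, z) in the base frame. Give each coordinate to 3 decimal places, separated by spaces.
after link 1: o_1 = (0.0000, 0.0000, 2.0000)
after link 2: o_2 = (-1.4142, -1.4142, 2.0000)
after link 3: o_3 = (-3.3461, 0.5176, 2.7321)

-3.346 0.518 2.732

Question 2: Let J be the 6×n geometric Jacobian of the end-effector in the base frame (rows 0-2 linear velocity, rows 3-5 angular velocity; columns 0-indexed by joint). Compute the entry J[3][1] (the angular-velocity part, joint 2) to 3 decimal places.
-0.707

axis z_1 = (-0.7071,-0.7071,0.0000); lever o_n−o_1 = (-3.3461,0.5176,0.7321)
cross product → J_v[:, 1] = (-0.5176,0.5176,-2.7321)
J_ω[:, 1] = z_1
entry J[3][1] = -0.7071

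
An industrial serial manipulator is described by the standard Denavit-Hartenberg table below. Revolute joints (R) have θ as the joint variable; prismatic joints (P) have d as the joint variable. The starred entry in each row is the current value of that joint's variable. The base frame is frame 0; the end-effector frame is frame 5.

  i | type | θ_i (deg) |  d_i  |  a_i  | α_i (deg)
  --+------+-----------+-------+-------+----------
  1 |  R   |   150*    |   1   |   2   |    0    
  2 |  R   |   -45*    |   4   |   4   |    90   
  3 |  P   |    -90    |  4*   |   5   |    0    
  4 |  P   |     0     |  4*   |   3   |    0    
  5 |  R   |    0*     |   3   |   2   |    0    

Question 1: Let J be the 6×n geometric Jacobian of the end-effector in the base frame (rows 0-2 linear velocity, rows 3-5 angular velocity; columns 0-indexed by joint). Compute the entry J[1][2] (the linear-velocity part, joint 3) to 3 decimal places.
0.259

prismatic axis z_2 = (0.9659,0.2588,0.0000)
J_v[:, 2] = z_2; J_ω[:, 2] = (0,0,0)
entry J[1][2] = 0.2588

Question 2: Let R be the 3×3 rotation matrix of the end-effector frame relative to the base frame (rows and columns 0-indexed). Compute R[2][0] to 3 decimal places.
End-effector x-axis (col 0 of R) = (0.0000,0.0000,-1.0000)
R[2][0] = -1.0000

-1.000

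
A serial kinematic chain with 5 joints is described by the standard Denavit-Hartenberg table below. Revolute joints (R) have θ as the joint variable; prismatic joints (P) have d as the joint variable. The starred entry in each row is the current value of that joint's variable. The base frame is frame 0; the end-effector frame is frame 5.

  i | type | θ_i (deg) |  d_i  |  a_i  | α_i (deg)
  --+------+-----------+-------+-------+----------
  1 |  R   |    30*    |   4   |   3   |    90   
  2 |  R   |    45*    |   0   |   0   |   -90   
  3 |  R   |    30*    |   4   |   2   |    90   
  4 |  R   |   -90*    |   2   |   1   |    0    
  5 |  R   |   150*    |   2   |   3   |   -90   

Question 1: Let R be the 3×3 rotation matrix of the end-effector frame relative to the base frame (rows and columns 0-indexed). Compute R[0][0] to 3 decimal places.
End-effector x-axis (col 0 of R) = (-0.3902,0.0634,0.9186)
R[0][0] = -0.3902

-0.390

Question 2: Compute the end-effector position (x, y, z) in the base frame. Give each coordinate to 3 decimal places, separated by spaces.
after link 1: o_1 = (2.5981, 1.5000, 4.0000)
after link 2: o_2 = (2.5981, 1.5000, 4.0000)
after link 3: o_3 = (0.7092, 1.5642, 8.0532)
after link 4: o_4 = (2.8000, 0.7713, 8.0532)
after link 5: o_5 = (3.1079, -0.1849, 11.5160)

3.108 -0.185 11.516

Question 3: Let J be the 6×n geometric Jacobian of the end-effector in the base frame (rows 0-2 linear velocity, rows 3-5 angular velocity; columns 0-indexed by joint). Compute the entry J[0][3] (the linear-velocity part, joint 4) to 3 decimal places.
-1.367

axis z_3 = (0.7392,-0.5732,0.3536); lever o_n−o_3 = (2.3987,-1.7491,3.4628)
cross product → J_v[:, 3] = (-1.3665,-1.7116,0.0820)
J_ω[:, 3] = z_3
entry J[0][3] = -1.3665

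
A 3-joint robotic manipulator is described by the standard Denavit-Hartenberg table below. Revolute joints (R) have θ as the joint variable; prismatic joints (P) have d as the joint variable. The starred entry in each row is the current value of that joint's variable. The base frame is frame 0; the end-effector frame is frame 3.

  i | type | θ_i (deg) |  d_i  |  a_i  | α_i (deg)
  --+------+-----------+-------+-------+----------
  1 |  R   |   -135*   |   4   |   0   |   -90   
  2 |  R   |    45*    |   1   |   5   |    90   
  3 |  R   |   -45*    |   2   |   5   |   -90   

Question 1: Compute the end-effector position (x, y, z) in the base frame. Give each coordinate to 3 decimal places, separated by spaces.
-7.061 -3.475 -0.621

after link 1: o_1 = (0.0000, 0.0000, 4.0000)
after link 2: o_2 = (-1.7929, -3.2071, 0.4645)
after link 3: o_3 = (-7.0607, -3.4749, -0.6213)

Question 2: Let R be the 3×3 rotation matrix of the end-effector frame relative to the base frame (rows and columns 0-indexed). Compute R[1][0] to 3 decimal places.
0.146

End-effector x-axis (col 0 of R) = (-0.8536,0.1464,-0.5000)
R[1][0] = 0.1464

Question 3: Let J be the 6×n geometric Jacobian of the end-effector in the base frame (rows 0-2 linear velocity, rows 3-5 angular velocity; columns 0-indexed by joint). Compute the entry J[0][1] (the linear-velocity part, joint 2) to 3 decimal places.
axis z_1 = (0.7071,-0.7071,0.0000); lever o_n−o_1 = (-7.0607,-3.4749,-4.6213)
cross product → J_v[:, 1] = (3.2678,3.2678,-7.4497)
J_ω[:, 1] = z_1
entry J[0][1] = 3.2678

3.268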